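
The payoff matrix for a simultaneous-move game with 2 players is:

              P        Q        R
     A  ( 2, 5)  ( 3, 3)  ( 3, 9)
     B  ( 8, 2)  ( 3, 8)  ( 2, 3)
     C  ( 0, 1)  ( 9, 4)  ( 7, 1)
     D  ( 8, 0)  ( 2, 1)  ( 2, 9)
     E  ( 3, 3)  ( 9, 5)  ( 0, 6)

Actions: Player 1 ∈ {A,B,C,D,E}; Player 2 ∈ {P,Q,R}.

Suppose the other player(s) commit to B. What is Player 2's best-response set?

u_2(P vs B) = 2
u_2(Q vs B) = 8
u_2(R vs B) = 3
max payoff 8 at {Q}

BR_2 = {Q}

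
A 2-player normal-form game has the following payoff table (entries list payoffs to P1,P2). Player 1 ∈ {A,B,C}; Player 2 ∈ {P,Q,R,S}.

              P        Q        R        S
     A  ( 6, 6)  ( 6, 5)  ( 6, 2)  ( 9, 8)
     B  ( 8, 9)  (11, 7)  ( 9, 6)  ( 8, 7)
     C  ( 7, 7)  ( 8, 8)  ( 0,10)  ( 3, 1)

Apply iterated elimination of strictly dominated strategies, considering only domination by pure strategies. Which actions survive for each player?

Survivors P1:{A,B} P2:{P,S}

P1 drop C (B beats it: P:8>7 Q:11>8 R:9>0 S:8>3)
P2 drop Q (P beats it: A:6>5 B:9>7)
P2 drop R (P beats it: A:6>2 B:9>6)
P1→{A,B} P2→{P,S}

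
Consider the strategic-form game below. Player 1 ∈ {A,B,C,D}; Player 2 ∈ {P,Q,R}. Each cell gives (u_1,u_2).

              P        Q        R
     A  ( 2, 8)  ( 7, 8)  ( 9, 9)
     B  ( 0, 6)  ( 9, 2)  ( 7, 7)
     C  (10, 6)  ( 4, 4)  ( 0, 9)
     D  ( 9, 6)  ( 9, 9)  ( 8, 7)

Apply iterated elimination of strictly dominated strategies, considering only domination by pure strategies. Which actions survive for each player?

Remaining: P1:{A,B,D} P2:{Q,R}

P2 drop P (R beats it: A:9>8 B:7>6 C:9>6 D:7>6)
P1 drop C (A beats it: Q:7>4 R:9>0)
P1→{A,B,D} P2→{Q,R}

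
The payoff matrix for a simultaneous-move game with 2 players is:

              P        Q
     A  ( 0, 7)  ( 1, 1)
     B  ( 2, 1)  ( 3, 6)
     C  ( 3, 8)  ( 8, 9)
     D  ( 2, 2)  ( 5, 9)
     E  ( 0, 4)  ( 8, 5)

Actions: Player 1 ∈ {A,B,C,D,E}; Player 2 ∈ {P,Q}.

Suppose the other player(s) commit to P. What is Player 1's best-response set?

u_1(A vs P) = 0
u_1(B vs P) = 2
u_1(C vs P) = 3
u_1(D vs P) = 2
u_1(E vs P) = 0
max payoff 3 at {C}

BR_1 = {C}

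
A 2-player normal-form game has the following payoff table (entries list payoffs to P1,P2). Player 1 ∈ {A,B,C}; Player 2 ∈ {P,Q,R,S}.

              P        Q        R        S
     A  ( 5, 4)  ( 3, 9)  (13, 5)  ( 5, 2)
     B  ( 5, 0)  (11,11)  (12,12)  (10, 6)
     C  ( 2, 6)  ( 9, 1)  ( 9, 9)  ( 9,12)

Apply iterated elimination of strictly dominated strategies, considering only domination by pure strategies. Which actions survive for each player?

P1 drop C (B beats it: P:5>2 Q:11>9 R:12>9 S:10>9)
P2 drop P (Q beats it: A:9>4 B:11>0)
P2 drop S (Q beats it: A:9>2 B:11>6)
P1→{A,B} P2→{Q,R}

Survivors P1:{A,B} P2:{Q,R}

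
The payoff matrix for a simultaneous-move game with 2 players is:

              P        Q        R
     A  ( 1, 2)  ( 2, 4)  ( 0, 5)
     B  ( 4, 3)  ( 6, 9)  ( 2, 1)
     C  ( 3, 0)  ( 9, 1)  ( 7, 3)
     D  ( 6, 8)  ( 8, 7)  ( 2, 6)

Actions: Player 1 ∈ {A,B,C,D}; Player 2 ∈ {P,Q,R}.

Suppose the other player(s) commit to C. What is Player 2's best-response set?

BR_2 = {R}

u_2(P vs C) = 0
u_2(Q vs C) = 1
u_2(R vs C) = 3
max payoff 3 at {R}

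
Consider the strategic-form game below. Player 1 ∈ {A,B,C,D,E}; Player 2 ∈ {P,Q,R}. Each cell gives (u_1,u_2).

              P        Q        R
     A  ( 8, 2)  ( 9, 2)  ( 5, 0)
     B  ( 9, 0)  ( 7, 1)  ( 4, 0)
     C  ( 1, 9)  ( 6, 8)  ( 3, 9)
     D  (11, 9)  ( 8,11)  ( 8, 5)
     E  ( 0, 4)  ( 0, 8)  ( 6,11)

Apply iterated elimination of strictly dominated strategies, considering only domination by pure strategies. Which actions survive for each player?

Survivors P1:{A,D} P2:{P,Q}

P1 drop B (D beats it: P:11>9 Q:8>7 R:8>4)
P1 drop C (A beats it: P:8>1 Q:9>6 R:5>3)
P1 drop E (D beats it: P:11>0 Q:8>0 R:8>6)
P2 drop R (P beats it: A:2>0 D:9>5)
P1→{A,D} P2→{P,Q}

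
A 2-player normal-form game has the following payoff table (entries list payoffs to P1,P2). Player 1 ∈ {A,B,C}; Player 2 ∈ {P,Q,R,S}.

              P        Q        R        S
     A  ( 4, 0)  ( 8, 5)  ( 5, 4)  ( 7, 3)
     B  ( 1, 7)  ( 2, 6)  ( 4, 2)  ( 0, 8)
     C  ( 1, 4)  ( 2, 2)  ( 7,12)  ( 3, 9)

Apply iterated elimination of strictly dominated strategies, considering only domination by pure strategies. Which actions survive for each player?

Survivors P1:{A,C} P2:{Q,R}

P1 drop B (A beats it: P:4>1 Q:8>2 R:5>4 S:7>0)
P2 drop P (R beats it: A:4>0 C:12>4)
P2 drop S (R beats it: A:4>3 C:12>9)
P1→{A,C} P2→{Q,R}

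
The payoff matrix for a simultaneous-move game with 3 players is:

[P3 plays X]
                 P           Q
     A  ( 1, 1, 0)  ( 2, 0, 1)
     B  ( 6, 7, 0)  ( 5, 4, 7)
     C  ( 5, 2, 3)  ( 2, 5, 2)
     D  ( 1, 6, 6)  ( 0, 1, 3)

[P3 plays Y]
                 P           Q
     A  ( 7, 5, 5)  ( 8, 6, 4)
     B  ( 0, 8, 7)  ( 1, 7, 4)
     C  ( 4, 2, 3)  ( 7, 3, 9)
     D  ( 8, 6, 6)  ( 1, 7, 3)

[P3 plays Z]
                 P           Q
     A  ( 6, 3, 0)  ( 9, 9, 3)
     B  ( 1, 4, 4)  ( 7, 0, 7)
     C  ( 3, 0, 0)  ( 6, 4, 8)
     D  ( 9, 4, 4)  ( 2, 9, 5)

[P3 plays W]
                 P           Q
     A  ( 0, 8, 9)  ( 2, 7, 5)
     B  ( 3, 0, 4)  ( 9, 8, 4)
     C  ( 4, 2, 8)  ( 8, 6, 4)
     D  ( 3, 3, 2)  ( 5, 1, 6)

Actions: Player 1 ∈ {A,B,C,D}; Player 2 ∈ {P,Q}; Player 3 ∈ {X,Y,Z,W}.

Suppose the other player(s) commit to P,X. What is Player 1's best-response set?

u_1(A vs P,X) = 1
u_1(B vs P,X) = 6
u_1(C vs P,X) = 5
u_1(D vs P,X) = 1
max payoff 6 at {B}

BR_1 = {B}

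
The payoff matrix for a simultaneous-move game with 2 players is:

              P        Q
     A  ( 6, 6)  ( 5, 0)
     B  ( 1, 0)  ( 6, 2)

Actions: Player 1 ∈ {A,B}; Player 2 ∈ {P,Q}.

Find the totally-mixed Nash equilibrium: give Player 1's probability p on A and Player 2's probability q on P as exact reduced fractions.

P1 indiff ⇒ q·6+(1-q)·5 = q·1+(1-q)·6 ⇒ q(5) = (1-q)(1) ⇒ q = 1/6
P2 indiff ⇒ p·6+(1-p)·0 = p·0+(1-p)·2 ⇒ p(6) = (1-p)(2) ⇒ p = 1/4

p=1/4, q=1/6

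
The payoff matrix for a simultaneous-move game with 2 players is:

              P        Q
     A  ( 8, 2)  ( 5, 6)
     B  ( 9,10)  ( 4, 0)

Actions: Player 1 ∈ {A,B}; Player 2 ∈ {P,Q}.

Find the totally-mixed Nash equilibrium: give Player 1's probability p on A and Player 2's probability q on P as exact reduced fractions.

p=5/7, q=1/2

P1 indiff ⇒ q·8+(1-q)·5 = q·9+(1-q)·4 ⇒ q(-1) = (1-q)(-1) ⇒ q = 1/2
P2 indiff ⇒ p·2+(1-p)·10 = p·6+(1-p)·0 ⇒ p(-4) = (1-p)(-10) ⇒ p = 5/7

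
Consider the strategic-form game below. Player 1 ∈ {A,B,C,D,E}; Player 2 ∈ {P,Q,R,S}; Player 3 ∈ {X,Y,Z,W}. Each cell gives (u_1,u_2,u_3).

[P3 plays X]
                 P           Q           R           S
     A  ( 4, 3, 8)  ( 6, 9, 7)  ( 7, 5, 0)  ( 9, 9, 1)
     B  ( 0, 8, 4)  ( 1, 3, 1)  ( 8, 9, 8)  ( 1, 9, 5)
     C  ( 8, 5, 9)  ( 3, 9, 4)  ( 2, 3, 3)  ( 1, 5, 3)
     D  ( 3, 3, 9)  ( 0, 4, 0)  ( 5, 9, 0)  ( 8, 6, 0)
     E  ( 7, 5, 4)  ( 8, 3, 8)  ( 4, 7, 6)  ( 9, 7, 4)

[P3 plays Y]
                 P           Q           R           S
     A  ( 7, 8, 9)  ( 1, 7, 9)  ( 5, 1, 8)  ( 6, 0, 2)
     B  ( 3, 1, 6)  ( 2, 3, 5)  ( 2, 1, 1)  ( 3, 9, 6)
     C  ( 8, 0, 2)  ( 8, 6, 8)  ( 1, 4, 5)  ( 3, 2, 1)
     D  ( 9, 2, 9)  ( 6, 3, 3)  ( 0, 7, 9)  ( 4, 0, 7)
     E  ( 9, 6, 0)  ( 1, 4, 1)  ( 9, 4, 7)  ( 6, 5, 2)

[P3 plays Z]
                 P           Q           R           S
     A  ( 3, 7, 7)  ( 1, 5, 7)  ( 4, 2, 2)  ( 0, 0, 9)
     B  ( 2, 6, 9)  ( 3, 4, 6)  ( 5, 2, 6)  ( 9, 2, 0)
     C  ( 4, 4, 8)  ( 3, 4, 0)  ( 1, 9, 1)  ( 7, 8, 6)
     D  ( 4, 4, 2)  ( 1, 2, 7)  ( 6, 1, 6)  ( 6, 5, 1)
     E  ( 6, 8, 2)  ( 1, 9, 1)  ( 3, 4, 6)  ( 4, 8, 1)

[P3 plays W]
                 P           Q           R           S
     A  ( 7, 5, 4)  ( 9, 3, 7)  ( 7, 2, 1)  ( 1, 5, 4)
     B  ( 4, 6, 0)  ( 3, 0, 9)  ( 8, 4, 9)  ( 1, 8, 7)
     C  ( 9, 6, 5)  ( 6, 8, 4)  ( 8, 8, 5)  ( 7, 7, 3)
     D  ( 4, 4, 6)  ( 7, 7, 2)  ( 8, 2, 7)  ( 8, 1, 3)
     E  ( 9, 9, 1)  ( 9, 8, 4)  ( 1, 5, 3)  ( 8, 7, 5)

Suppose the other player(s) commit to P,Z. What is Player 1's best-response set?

P1 best: {E}

u_1(A vs P,Z) = 3
u_1(B vs P,Z) = 2
u_1(C vs P,Z) = 4
u_1(D vs P,Z) = 4
u_1(E vs P,Z) = 6
max payoff 6 at {E}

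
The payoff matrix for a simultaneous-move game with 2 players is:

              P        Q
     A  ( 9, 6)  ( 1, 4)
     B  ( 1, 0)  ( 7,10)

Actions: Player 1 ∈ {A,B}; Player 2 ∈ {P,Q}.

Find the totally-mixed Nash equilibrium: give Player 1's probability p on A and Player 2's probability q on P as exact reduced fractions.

P1 mixes 5/6 on A; P2 mixes 3/7 on P

P1 indiff ⇒ q·9+(1-q)·1 = q·1+(1-q)·7 ⇒ q(8) = (1-q)(6) ⇒ q = 3/7
P2 indiff ⇒ p·6+(1-p)·0 = p·4+(1-p)·10 ⇒ p(2) = (1-p)(10) ⇒ p = 5/6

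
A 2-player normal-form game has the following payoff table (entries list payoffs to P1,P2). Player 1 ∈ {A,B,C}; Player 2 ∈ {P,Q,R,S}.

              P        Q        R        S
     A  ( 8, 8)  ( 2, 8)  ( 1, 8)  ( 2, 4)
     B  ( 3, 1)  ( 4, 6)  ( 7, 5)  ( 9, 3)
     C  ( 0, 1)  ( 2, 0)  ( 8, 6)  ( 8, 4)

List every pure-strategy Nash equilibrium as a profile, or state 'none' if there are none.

PSNE = {(A,P), (B,Q), (C,R)}

(A,P): NE
(A,Q): not NE [P1→B gives 4>2]
(A,R): not NE [P1→C gives 8>1]
(A,S): not NE [P1→B gives 9>2; P2→R gives 8>4]
(B,P): not NE [P1→A gives 8>3; P2→Q gives 6>1]
(B,Q): NE
(B,R): not NE [P1→C gives 8>7; P2→Q gives 6>5]
(B,S): not NE [P2→Q gives 6>3]
(C,P): not NE [P1→A gives 8>0; P2→R gives 6>1]
(C,Q): not NE [P1→B gives 4>2; P2→R gives 6>0]
(C,R): NE
(C,S): not NE [P1→B gives 9>8; P2→R gives 6>4]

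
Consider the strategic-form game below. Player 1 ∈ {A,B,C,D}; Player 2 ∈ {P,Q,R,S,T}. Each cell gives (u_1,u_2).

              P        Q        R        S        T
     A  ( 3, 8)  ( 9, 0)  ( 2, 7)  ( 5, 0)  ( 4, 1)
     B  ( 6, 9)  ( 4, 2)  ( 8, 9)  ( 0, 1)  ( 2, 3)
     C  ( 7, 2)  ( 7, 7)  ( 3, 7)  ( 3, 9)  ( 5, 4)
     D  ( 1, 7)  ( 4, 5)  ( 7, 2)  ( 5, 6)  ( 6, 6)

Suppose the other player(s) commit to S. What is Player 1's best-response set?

P1 best: {A,D}

u_1(A vs S) = 5
u_1(B vs S) = 0
u_1(C vs S) = 3
u_1(D vs S) = 5
max payoff 5 at {A,D}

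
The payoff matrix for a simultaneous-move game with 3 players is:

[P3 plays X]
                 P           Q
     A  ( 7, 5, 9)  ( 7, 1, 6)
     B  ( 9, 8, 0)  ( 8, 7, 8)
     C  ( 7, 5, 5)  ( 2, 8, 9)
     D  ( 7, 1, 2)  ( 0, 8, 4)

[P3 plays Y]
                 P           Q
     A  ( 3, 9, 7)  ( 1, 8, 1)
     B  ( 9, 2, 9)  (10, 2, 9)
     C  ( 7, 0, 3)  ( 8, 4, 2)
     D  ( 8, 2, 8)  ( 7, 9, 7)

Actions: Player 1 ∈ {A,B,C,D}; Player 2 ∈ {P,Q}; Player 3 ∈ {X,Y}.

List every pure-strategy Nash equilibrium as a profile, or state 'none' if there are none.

PSNE = {(B,P,Y), (B,Q,Y)}

(A,P,X): not NE [P1→B gives 9>7]
(A,P,Y): not NE [P1→B gives 9>3; P3→X gives 9>7]
(A,Q,X): not NE [P1→B gives 8>7; P2→P gives 5>1]
(A,Q,Y): not NE [P1→B gives 10>1; P2→P gives 9>8; P3→X gives 6>1]
(B,P,X): not NE [P3→Y gives 9>0]
(B,P,Y): NE
(B,Q,X): not NE [P2→P gives 8>7; P3→Y gives 9>8]
(B,Q,Y): NE
(C,P,X): not NE [P1→B gives 9>7; P2→Q gives 8>5]
(C,P,Y): not NE [P1→B gives 9>7; P2→Q gives 4>0; P3→X gives 5>3]
(C,Q,X): not NE [P1→B gives 8>2]
(C,Q,Y): not NE [P1→B gives 10>8; P3→X gives 9>2]
(D,P,X): not NE [P1→B gives 9>7; P2→Q gives 8>1; P3→Y gives 8>2]
(D,P,Y): not NE [P1→B gives 9>8; P2→Q gives 9>2]
(D,Q,X): not NE [P1→B gives 8>0; P3→Y gives 7>4]
(D,Q,Y): not NE [P1→B gives 10>7]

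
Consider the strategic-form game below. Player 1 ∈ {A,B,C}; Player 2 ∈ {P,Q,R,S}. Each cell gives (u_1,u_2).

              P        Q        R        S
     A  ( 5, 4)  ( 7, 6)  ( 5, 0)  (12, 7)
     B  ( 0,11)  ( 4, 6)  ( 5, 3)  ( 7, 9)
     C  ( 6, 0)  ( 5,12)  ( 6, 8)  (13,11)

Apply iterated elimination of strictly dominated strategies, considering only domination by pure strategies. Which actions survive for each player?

IESDS → P1:{A,C} P2:{Q,S}

P1 drop B (C beats it: P:6>0 Q:5>4 R:6>5 S:13>7)
P2 drop P (Q beats it: A:6>4 C:12>0)
P2 drop R (Q beats it: A:6>0 C:12>8)
P1→{A,C} P2→{Q,S}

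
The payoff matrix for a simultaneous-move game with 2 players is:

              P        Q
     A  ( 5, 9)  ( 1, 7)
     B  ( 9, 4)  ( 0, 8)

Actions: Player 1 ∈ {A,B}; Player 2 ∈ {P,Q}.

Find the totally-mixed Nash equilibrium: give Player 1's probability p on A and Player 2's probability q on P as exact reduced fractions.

p=2/3, q=1/5

P1 indiff ⇒ q·5+(1-q)·1 = q·9+(1-q)·0 ⇒ q(-4) = (1-q)(-1) ⇒ q = 1/5
P2 indiff ⇒ p·9+(1-p)·4 = p·7+(1-p)·8 ⇒ p(2) = (1-p)(4) ⇒ p = 2/3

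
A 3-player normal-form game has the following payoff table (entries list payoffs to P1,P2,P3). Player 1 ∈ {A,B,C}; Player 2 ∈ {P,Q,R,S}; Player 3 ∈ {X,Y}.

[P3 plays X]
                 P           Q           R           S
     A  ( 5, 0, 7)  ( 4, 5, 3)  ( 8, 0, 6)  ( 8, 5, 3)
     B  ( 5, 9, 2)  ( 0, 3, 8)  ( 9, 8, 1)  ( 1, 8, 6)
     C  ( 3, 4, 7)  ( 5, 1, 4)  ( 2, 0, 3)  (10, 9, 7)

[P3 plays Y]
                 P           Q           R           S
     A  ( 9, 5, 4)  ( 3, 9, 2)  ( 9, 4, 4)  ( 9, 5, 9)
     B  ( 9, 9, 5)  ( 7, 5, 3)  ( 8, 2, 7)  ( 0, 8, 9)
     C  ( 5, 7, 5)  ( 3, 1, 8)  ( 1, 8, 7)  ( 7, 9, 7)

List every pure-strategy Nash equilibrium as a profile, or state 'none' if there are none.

(A,P,X): not NE [P2→S gives 5>0]
(A,P,Y): not NE [P2→Q gives 9>5; P3→X gives 7>4]
(A,Q,X): not NE [P1→C gives 5>4]
(A,Q,Y): not NE [P1→B gives 7>3; P3→X gives 3>2]
(A,R,X): not NE [P1→B gives 9>8; P2→S gives 5>0]
(A,R,Y): not NE [P2→Q gives 9>4; P3→X gives 6>4]
(A,S,X): not NE [P1→C gives 10>8; P3→Y gives 9>3]
(A,S,Y): not NE [P2→Q gives 9>5]
(B,P,X): not NE [P3→Y gives 5>2]
(B,P,Y): NE
(B,Q,X): not NE [P1→C gives 5>0; P2→P gives 9>3]
(B,Q,Y): not NE [P2→P gives 9>5; P3→X gives 8>3]
(B,R,X): not NE [P2→P gives 9>8; P3→Y gives 7>1]
(B,R,Y): not NE [P1→A gives 9>8; P2→P gives 9>2]
(B,S,X): not NE [P1→C gives 10>1; P2→P gives 9>8; P3→Y gives 9>6]
(B,S,Y): not NE [P1→A gives 9>0; P2→P gives 9>8]
(C,P,X): not NE [P1→B gives 5>3; P2→S gives 9>4]
(C,P,Y): not NE [P1→B gives 9>5; P2→S gives 9>7; P3→X gives 7>5]
(C,Q,X): not NE [P2→S gives 9>1; P3→Y gives 8>4]
(C,Q,Y): not NE [P1→B gives 7>3; P2→S gives 9>1]
(C,R,X): not NE [P1→B gives 9>2; P2→S gives 9>0; P3→Y gives 7>3]
(C,R,Y): not NE [P1→A gives 9>1; P2→S gives 9>8]
(C,S,X): NE
(C,S,Y): not NE [P1→A gives 9>7]

PSNE = {(B,P,Y), (C,S,X)}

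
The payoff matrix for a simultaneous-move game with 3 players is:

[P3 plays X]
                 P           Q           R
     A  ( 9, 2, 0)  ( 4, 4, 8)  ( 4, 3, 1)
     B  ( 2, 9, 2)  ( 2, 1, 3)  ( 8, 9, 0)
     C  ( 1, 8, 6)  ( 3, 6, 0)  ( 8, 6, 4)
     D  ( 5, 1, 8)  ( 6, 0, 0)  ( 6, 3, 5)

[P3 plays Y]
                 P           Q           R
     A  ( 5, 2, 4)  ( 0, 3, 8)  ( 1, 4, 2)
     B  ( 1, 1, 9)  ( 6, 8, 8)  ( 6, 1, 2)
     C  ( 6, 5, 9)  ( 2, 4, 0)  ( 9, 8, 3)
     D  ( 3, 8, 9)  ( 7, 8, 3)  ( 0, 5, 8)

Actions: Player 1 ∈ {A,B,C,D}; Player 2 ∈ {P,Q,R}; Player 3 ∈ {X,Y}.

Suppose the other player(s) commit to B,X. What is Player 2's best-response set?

u_2(P vs B,X) = 9
u_2(Q vs B,X) = 1
u_2(R vs B,X) = 9
max payoff 9 at {P,R}

argmax u_2 = {P,R}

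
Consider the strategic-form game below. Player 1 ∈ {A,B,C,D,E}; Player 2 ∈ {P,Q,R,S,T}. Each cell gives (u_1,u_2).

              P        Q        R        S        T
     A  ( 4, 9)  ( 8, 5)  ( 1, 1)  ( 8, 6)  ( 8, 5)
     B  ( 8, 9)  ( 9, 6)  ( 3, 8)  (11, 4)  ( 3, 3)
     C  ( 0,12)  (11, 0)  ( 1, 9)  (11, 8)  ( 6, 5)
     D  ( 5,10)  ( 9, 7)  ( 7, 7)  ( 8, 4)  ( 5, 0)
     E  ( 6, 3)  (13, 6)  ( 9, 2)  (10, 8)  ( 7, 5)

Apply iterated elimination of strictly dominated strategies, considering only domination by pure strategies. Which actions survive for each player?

P1 drop D (E beats it: P:6>5 Q:13>9 R:9>7 S:10>8 T:7>5)
P2 drop R (P beats it: A:9>1 B:9>8 C:12>9 E:3>2)
P2 drop T (S beats it: A:6>5 B:4>3 C:8>5 E:8>5)
P1 drop A (B beats it: P:8>4 Q:9>8 S:11>8)
P1→{B,C,E} P2→{P,Q,S}

Survivors P1:{B,C,E} P2:{P,Q,S}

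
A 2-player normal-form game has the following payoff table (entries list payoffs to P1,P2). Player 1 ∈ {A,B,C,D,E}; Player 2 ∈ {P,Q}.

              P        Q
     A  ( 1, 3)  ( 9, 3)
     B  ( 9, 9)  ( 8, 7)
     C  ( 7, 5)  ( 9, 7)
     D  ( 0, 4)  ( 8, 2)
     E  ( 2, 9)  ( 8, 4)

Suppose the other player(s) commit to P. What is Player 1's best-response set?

argmax u_1 = {B}

u_1(A vs P) = 1
u_1(B vs P) = 9
u_1(C vs P) = 7
u_1(D vs P) = 0
u_1(E vs P) = 2
max payoff 9 at {B}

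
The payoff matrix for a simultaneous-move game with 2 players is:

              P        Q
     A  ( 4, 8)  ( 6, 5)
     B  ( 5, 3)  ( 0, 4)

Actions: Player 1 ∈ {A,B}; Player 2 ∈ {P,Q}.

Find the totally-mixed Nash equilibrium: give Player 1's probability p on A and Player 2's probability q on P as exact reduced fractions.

p=1/4, q=6/7

P1 indiff ⇒ q·4+(1-q)·6 = q·5+(1-q)·0 ⇒ q(-1) = (1-q)(-6) ⇒ q = 6/7
P2 indiff ⇒ p·8+(1-p)·3 = p·5+(1-p)·4 ⇒ p(3) = (1-p)(1) ⇒ p = 1/4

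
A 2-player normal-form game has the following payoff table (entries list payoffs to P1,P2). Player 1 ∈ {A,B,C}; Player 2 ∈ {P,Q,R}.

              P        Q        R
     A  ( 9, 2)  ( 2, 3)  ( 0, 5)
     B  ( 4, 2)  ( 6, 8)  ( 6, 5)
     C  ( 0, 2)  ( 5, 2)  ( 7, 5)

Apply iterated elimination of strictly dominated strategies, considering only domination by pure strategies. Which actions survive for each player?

IESDS → P1:{B,C} P2:{Q,R}

P2 drop P (R beats it: A:5>2 B:5>2 C:5>2)
P1 drop A (B beats it: Q:6>2 R:6>0)
P1→{B,C} P2→{Q,R}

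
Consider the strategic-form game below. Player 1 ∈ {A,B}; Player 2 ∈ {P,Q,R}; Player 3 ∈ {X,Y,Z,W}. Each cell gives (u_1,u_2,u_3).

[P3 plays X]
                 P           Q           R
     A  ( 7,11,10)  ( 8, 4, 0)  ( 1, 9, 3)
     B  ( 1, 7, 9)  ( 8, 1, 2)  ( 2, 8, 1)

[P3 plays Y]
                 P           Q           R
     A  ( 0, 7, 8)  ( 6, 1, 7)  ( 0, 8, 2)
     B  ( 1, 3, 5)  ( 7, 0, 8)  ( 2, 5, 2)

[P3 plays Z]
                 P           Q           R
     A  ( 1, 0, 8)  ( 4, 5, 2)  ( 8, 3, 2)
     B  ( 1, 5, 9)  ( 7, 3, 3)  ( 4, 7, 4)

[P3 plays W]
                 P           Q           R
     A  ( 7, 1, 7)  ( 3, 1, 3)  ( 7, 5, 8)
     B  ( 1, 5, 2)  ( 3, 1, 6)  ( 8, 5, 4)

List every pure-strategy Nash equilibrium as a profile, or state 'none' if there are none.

NE set: (A,P,X), (B,R,W)

(A,P,X): NE
(A,P,Y): not NE [P1→B gives 1>0; P2→R gives 8>7; P3→X gives 10>8]
(A,P,Z): not NE [P2→Q gives 5>0; P3→X gives 10>8]
(A,P,W): not NE [P2→R gives 5>1; P3→X gives 10>7]
(A,Q,X): not NE [P2→P gives 11>4; P3→Y gives 7>0]
(A,Q,Y): not NE [P1→B gives 7>6; P2→R gives 8>1]
(A,Q,Z): not NE [P1→B gives 7>4; P3→Y gives 7>2]
(A,Q,W): not NE [P2→R gives 5>1; P3→Y gives 7>3]
(A,R,X): not NE [P1→B gives 2>1; P2→P gives 11>9; P3→W gives 8>3]
(A,R,Y): not NE [P1→B gives 2>0; P3→W gives 8>2]
(A,R,Z): not NE [P2→Q gives 5>3; P3→W gives 8>2]
(A,R,W): not NE [P1→B gives 8>7]
(B,P,X): not NE [P1→A gives 7>1; P2→R gives 8>7]
(B,P,Y): not NE [P2→R gives 5>3; P3→Z gives 9>5]
(B,P,Z): not NE [P2→R gives 7>5]
(B,P,W): not NE [P1→A gives 7>1; P3→Z gives 9>2]
(B,Q,X): not NE [P2→R gives 8>1; P3→Y gives 8>2]
(B,Q,Y): not NE [P2→R gives 5>0]
(B,Q,Z): not NE [P2→R gives 7>3; P3→Y gives 8>3]
(B,Q,W): not NE [P2→R gives 5>1; P3→Y gives 8>6]
(B,R,X): not NE [P3→W gives 4>1]
(B,R,Y): not NE [P3→W gives 4>2]
(B,R,Z): not NE [P1→A gives 8>4]
(B,R,W): NE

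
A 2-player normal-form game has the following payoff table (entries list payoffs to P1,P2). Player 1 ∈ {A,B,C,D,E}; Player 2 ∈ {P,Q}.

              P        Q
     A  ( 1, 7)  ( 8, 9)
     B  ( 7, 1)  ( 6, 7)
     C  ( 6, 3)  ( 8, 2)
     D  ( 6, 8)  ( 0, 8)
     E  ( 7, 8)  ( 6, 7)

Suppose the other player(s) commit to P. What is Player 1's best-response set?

u_1(A vs P) = 1
u_1(B vs P) = 7
u_1(C vs P) = 6
u_1(D vs P) = 6
u_1(E vs P) = 7
max payoff 7 at {B,E}

BR_1 = {B,E}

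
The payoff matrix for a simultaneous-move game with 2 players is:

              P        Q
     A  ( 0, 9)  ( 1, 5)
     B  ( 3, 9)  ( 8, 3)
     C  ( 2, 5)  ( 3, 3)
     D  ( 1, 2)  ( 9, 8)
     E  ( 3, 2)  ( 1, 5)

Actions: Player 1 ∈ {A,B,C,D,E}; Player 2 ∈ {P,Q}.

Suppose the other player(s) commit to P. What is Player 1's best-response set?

BR_1 = {B,E}

u_1(A vs P) = 0
u_1(B vs P) = 3
u_1(C vs P) = 2
u_1(D vs P) = 1
u_1(E vs P) = 3
max payoff 3 at {B,E}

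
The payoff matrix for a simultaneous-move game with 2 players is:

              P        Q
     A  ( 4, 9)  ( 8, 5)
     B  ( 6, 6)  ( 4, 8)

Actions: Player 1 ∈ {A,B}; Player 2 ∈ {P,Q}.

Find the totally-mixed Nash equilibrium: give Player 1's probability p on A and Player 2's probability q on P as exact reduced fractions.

P1 indiff ⇒ q·4+(1-q)·8 = q·6+(1-q)·4 ⇒ q(-2) = (1-q)(-4) ⇒ q = 2/3
P2 indiff ⇒ p·9+(1-p)·6 = p·5+(1-p)·8 ⇒ p(4) = (1-p)(2) ⇒ p = 1/3

P1 mixes 1/3 on A; P2 mixes 2/3 on P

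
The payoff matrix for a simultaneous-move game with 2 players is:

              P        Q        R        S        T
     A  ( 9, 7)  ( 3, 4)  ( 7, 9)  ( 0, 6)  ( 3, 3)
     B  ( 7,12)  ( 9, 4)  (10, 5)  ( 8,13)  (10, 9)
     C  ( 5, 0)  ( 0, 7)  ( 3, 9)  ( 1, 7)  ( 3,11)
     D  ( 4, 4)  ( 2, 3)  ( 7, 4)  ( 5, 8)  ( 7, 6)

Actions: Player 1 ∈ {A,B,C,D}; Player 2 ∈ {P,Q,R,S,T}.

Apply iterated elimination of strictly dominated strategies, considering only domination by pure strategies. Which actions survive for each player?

P1 drop C (B beats it: P:7>5 Q:9>0 R:10>3 S:8>1 T:10>3)
P1 drop D (B beats it: P:7>4 Q:9>2 R:10>7 S:8>5 T:10>7)
P2 drop Q (P beats it: A:7>4 B:12>4)
P2 drop T (P beats it: A:7>3 B:12>9)
P1→{A,B} P2→{P,R,S}

IESDS → P1:{A,B} P2:{P,R,S}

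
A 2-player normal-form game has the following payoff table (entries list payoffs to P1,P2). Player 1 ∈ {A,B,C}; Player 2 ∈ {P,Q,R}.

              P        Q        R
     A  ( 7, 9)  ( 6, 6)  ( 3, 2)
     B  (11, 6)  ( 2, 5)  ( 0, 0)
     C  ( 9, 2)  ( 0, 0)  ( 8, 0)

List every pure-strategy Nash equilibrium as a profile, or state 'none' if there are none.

(A,P): not NE [P1→B gives 11>7]
(A,Q): not NE [P2→P gives 9>6]
(A,R): not NE [P1→C gives 8>3; P2→P gives 9>2]
(B,P): NE
(B,Q): not NE [P1→A gives 6>2; P2→P gives 6>5]
(B,R): not NE [P1→C gives 8>0; P2→P gives 6>0]
(C,P): not NE [P1→B gives 11>9]
(C,Q): not NE [P1→A gives 6>0; P2→P gives 2>0]
(C,R): not NE [P2→P gives 2>0]

NE set: (B,P)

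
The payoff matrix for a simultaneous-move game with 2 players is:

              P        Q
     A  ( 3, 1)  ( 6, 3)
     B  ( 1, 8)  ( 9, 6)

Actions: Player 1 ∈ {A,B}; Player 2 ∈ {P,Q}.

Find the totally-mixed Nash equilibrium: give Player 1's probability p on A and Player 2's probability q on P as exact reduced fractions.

P1 indiff ⇒ q·3+(1-q)·6 = q·1+(1-q)·9 ⇒ q(2) = (1-q)(3) ⇒ q = 3/5
P2 indiff ⇒ p·1+(1-p)·8 = p·3+(1-p)·6 ⇒ p(-2) = (1-p)(-2) ⇒ p = 1/2

(p,q) = (1/2, 3/5)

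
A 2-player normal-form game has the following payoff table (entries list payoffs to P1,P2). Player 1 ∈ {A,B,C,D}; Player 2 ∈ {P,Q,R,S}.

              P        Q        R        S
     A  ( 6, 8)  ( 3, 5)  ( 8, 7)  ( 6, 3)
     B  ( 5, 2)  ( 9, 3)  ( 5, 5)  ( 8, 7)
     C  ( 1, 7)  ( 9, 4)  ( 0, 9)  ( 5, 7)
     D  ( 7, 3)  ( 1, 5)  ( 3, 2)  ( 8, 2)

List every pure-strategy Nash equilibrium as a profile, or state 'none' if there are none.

(A,P): not NE [P1→D gives 7>6]
(A,Q): not NE [P1→C gives 9>3; P2→P gives 8>5]
(A,R): not NE [P2→P gives 8>7]
(A,S): not NE [P1→D gives 8>6; P2→P gives 8>3]
(B,P): not NE [P1→D gives 7>5; P2→S gives 7>2]
(B,Q): not NE [P2→S gives 7>3]
(B,R): not NE [P1→A gives 8>5; P2→S gives 7>5]
(B,S): NE
(C,P): not NE [P1→D gives 7>1; P2→R gives 9>7]
(C,Q): not NE [P2→R gives 9>4]
(C,R): not NE [P1→A gives 8>0]
(C,S): not NE [P1→D gives 8>5; P2→R gives 9>7]
(D,P): not NE [P2→Q gives 5>3]
(D,Q): not NE [P1→C gives 9>1]
(D,R): not NE [P1→A gives 8>3; P2→Q gives 5>2]
(D,S): not NE [P2→Q gives 5>2]

PSNE = {(B,S)}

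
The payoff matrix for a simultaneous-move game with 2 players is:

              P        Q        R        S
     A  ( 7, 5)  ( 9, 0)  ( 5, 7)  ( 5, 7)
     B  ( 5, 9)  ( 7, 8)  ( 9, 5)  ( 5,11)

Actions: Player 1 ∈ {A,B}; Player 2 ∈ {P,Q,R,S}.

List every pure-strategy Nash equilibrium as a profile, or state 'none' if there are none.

NE set: (A,S), (B,S)

(A,P): not NE [P2→S gives 7>5]
(A,Q): not NE [P2→S gives 7>0]
(A,R): not NE [P1→B gives 9>5]
(A,S): NE
(B,P): not NE [P1→A gives 7>5; P2→S gives 11>9]
(B,Q): not NE [P1→A gives 9>7; P2→S gives 11>8]
(B,R): not NE [P2→S gives 11>5]
(B,S): NE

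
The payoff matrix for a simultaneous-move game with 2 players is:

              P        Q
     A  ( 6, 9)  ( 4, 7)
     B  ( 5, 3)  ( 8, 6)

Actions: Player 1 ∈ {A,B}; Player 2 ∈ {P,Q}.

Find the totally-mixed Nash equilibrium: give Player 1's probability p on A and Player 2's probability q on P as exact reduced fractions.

p=3/5, q=4/5

P1 indiff ⇒ q·6+(1-q)·4 = q·5+(1-q)·8 ⇒ q(1) = (1-q)(4) ⇒ q = 4/5
P2 indiff ⇒ p·9+(1-p)·3 = p·7+(1-p)·6 ⇒ p(2) = (1-p)(3) ⇒ p = 3/5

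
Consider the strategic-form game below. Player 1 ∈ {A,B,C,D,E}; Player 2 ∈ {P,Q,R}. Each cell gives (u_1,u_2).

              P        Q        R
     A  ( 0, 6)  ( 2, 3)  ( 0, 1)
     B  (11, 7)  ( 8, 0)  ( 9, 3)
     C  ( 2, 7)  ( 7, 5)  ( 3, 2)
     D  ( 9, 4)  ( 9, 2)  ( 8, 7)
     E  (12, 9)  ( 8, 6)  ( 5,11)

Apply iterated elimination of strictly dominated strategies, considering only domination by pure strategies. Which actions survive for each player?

P1 drop A (B beats it: P:11>0 Q:8>2 R:9>0)
P1 drop C (B beats it: P:11>2 Q:8>7 R:9>3)
P2 drop Q (P beats it: B:7>0 D:4>2 E:9>6)
P1 drop D (B beats it: P:11>9 R:9>8)
P1→{B,E} P2→{P,R}

Remaining: P1:{B,E} P2:{P,R}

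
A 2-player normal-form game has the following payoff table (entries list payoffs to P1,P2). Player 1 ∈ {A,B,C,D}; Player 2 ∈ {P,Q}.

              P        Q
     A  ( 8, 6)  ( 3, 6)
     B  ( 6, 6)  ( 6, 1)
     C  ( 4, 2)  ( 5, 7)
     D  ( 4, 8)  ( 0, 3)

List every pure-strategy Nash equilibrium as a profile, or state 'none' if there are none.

(A,P): NE
(A,Q): not NE [P1→B gives 6>3]
(B,P): not NE [P1→A gives 8>6]
(B,Q): not NE [P2→P gives 6>1]
(C,P): not NE [P1→A gives 8>4; P2→Q gives 7>2]
(C,Q): not NE [P1→B gives 6>5]
(D,P): not NE [P1→A gives 8>4]
(D,Q): not NE [P1→B gives 6>0; P2→P gives 8>3]

PSNE = {(A,P)}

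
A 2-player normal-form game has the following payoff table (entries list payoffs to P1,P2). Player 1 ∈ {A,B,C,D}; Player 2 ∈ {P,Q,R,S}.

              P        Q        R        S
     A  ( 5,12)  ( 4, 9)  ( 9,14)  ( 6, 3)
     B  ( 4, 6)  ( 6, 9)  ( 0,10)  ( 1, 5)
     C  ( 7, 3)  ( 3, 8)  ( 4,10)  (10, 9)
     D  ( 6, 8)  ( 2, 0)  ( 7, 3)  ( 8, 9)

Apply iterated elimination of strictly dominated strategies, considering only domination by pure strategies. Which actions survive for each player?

Remaining: P1:{A,C,D} P2:{P,R,S}

P2 drop Q (R beats it: A:14>9 B:10>9 C:10>8 D:3>0)
P1 drop B (A beats it: P:5>4 R:9>0 S:6>1)
P1→{A,C,D} P2→{P,R,S}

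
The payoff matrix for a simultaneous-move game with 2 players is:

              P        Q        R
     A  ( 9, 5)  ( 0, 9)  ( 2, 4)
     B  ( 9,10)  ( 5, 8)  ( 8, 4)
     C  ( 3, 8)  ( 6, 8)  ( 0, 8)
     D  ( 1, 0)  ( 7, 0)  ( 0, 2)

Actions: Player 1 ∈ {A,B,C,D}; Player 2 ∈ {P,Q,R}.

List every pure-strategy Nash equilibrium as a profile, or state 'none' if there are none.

Nash profiles: (B,P)

(A,P): not NE [P2→Q gives 9>5]
(A,Q): not NE [P1→D gives 7>0]
(A,R): not NE [P1→B gives 8>2; P2→Q gives 9>4]
(B,P): NE
(B,Q): not NE [P1→D gives 7>5; P2→P gives 10>8]
(B,R): not NE [P2→P gives 10>4]
(C,P): not NE [P1→B gives 9>3]
(C,Q): not NE [P1→D gives 7>6]
(C,R): not NE [P1→B gives 8>0]
(D,P): not NE [P1→B gives 9>1; P2→R gives 2>0]
(D,Q): not NE [P2→R gives 2>0]
(D,R): not NE [P1→B gives 8>0]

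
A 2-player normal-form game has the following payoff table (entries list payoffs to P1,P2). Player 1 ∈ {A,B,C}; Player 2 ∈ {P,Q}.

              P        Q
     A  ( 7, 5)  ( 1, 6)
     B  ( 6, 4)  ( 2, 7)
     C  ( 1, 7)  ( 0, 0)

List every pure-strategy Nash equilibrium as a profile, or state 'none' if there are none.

(A,P): not NE [P2→Q gives 6>5]
(A,Q): not NE [P1→B gives 2>1]
(B,P): not NE [P1→A gives 7>6; P2→Q gives 7>4]
(B,Q): NE
(C,P): not NE [P1→A gives 7>1]
(C,Q): not NE [P1→B gives 2>0; P2→P gives 7>0]

PSNE = {(B,Q)}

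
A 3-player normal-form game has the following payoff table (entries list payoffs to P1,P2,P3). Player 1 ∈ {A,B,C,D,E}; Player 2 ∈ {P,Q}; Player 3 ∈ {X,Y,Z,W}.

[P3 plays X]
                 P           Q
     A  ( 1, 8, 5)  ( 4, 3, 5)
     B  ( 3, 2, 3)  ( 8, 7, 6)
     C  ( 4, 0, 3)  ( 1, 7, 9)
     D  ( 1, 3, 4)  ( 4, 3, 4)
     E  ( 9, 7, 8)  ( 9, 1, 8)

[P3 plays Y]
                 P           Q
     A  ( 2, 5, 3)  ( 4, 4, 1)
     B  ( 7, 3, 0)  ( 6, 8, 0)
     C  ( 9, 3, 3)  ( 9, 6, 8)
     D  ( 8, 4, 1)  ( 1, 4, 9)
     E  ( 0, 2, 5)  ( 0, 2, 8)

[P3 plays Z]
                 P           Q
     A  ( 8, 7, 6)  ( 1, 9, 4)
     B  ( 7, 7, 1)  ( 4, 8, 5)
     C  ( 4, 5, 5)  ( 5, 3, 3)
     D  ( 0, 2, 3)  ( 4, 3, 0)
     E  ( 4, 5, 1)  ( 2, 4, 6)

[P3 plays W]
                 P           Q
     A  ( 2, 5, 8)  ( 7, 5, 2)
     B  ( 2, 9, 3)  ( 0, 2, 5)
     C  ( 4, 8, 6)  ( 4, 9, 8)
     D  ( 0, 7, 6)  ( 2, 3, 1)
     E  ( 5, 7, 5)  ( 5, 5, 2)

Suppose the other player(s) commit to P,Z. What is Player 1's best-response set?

P1 best: {A}

u_1(A vs P,Z) = 8
u_1(B vs P,Z) = 7
u_1(C vs P,Z) = 4
u_1(D vs P,Z) = 0
u_1(E vs P,Z) = 4
max payoff 8 at {A}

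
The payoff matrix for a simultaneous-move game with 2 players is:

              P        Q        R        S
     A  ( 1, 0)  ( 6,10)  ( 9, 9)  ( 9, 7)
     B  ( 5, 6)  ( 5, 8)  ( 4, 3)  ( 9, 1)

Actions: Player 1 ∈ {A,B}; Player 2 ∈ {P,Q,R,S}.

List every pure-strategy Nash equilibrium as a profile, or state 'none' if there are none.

Nash profiles: (A,Q)

(A,P): not NE [P1→B gives 5>1; P2→Q gives 10>0]
(A,Q): NE
(A,R): not NE [P2→Q gives 10>9]
(A,S): not NE [P2→Q gives 10>7]
(B,P): not NE [P2→Q gives 8>6]
(B,Q): not NE [P1→A gives 6>5]
(B,R): not NE [P1→A gives 9>4; P2→Q gives 8>3]
(B,S): not NE [P2→Q gives 8>1]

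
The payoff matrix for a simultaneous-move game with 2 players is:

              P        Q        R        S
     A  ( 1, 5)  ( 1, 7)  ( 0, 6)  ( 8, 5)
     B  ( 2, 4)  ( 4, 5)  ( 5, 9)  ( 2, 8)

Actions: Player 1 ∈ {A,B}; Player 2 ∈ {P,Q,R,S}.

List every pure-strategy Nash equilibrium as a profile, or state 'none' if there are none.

NE set: (B,R)

(A,P): not NE [P1→B gives 2>1; P2→Q gives 7>5]
(A,Q): not NE [P1→B gives 4>1]
(A,R): not NE [P1→B gives 5>0; P2→Q gives 7>6]
(A,S): not NE [P2→Q gives 7>5]
(B,P): not NE [P2→R gives 9>4]
(B,Q): not NE [P2→R gives 9>5]
(B,R): NE
(B,S): not NE [P1→A gives 8>2; P2→R gives 9>8]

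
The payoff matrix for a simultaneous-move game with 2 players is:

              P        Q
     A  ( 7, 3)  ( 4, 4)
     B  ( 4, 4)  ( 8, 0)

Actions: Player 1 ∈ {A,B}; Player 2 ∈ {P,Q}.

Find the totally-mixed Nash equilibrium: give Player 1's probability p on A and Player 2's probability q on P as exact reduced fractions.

p=4/5, q=4/7

P1 indiff ⇒ q·7+(1-q)·4 = q·4+(1-q)·8 ⇒ q(3) = (1-q)(4) ⇒ q = 4/7
P2 indiff ⇒ p·3+(1-p)·4 = p·4+(1-p)·0 ⇒ p(-1) = (1-p)(-4) ⇒ p = 4/5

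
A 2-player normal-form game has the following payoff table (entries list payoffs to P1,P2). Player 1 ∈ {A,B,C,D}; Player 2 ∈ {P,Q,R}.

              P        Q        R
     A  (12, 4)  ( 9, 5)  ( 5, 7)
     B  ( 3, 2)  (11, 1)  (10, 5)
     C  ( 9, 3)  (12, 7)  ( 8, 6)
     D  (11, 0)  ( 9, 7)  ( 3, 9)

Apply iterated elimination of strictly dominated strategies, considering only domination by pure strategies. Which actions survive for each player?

P2 drop P (R beats it: A:7>4 B:5>2 C:6>3 D:9>0)
P1 drop A (B beats it: Q:11>9 R:10>5)
P1 drop D (B beats it: Q:11>9 R:10>3)
P1→{B,C} P2→{Q,R}

Survivors P1:{B,C} P2:{Q,R}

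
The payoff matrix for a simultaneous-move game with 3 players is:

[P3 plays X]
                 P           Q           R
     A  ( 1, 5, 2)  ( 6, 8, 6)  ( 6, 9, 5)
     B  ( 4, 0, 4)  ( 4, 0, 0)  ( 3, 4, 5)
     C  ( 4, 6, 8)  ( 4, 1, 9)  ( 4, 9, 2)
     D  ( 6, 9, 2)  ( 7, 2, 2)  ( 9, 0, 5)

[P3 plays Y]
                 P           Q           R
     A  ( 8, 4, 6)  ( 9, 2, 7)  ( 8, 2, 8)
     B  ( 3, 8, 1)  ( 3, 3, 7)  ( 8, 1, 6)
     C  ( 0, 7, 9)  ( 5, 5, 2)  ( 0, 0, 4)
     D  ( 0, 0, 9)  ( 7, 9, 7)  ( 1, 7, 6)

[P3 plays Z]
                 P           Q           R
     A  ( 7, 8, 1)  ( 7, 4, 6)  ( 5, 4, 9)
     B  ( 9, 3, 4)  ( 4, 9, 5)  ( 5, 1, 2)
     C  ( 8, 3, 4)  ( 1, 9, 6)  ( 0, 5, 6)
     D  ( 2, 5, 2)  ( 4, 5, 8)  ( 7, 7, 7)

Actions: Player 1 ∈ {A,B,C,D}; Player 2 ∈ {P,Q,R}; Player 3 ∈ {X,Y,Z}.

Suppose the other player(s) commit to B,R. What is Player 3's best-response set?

u_3(X vs B,R) = 5
u_3(Y vs B,R) = 6
u_3(Z vs B,R) = 2
max payoff 6 at {Y}

BR_3 = {Y}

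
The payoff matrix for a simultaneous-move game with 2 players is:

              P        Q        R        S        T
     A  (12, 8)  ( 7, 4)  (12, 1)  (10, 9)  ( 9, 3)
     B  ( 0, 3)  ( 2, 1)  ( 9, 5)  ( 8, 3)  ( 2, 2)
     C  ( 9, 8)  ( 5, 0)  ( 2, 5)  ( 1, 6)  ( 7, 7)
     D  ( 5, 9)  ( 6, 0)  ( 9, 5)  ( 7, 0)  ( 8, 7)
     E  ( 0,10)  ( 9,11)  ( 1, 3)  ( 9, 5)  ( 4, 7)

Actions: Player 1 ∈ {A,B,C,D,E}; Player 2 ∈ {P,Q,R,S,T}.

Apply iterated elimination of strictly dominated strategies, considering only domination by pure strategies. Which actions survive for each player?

Survivors P1:{A,E} P2:{P,Q,S}

P1 drop B (A beats it: P:12>0 Q:7>2 R:12>9 S:10>8 T:9>2)
P1 drop C (A beats it: P:12>9 Q:7>5 R:12>2 S:10>1 T:9>7)
P1 drop D (A beats it: P:12>5 Q:7>6 R:12>9 S:10>7 T:9>8)
P2 drop R (P beats it: A:8>1 E:10>3)
P2 drop T (P beats it: A:8>3 E:10>7)
P1→{A,E} P2→{P,Q,S}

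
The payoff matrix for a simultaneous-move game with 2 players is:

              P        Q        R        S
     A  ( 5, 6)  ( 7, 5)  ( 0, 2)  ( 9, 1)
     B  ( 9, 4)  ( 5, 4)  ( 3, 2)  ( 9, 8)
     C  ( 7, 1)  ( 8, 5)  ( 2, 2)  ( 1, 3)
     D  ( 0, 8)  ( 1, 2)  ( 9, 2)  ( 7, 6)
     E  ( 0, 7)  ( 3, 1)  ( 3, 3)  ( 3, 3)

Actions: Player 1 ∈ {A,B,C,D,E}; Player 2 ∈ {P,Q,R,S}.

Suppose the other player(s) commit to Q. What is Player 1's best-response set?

u_1(A vs Q) = 7
u_1(B vs Q) = 5
u_1(C vs Q) = 8
u_1(D vs Q) = 1
u_1(E vs Q) = 3
max payoff 8 at {C}

P1 best: {C}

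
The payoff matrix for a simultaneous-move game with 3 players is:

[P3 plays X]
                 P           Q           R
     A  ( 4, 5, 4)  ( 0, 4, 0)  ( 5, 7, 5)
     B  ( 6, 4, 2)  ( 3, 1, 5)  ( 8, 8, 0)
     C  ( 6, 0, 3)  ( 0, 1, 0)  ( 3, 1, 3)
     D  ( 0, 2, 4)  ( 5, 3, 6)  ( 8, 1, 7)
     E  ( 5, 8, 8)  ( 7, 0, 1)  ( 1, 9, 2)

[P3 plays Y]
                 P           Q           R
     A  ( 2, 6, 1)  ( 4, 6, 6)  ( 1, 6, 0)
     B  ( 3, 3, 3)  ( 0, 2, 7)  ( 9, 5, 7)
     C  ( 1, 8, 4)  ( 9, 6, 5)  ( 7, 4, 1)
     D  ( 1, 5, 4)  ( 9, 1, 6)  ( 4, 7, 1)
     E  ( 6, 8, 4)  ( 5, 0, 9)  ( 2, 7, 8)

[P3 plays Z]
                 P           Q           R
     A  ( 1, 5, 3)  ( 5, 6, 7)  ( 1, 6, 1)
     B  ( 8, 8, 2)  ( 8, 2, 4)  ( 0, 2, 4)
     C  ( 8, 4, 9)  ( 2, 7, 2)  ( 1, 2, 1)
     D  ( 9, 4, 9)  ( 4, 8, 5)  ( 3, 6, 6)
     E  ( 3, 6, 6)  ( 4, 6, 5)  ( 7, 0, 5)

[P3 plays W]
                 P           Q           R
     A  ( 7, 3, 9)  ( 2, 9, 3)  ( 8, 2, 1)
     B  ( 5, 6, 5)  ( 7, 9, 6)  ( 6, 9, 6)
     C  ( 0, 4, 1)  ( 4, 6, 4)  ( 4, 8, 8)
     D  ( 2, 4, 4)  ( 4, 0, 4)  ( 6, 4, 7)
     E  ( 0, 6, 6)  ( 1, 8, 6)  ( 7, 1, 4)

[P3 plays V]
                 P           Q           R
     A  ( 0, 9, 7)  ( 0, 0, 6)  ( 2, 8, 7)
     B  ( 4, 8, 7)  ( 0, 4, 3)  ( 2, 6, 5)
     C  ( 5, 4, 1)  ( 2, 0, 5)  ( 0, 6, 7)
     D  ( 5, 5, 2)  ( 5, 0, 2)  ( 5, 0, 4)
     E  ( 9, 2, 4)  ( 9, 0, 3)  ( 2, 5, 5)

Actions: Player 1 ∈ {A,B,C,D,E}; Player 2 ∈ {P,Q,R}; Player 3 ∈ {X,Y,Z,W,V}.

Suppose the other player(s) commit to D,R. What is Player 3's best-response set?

u_3(X vs D,R) = 7
u_3(Y vs D,R) = 1
u_3(Z vs D,R) = 6
u_3(W vs D,R) = 7
u_3(V vs D,R) = 4
max payoff 7 at {X,W}

BR_3 = {X,W}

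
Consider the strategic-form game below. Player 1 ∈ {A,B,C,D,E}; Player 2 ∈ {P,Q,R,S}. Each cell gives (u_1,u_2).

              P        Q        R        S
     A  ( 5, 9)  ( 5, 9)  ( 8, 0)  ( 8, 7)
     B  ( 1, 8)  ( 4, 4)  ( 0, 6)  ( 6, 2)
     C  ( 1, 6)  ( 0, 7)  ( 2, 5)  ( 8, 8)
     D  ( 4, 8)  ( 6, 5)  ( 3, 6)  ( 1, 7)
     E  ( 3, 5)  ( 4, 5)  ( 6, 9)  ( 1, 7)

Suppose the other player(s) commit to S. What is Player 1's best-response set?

BR_1 = {A,C}

u_1(A vs S) = 8
u_1(B vs S) = 6
u_1(C vs S) = 8
u_1(D vs S) = 1
u_1(E vs S) = 1
max payoff 8 at {A,C}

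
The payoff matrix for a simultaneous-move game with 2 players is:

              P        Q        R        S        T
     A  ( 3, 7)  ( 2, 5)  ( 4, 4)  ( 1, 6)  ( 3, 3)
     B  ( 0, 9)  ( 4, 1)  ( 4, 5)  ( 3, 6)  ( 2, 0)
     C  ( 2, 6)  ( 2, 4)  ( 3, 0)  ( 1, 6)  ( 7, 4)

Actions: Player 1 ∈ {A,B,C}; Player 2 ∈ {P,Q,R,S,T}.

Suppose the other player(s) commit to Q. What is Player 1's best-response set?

u_1(A vs Q) = 2
u_1(B vs Q) = 4
u_1(C vs Q) = 2
max payoff 4 at {B}

P1 best: {B}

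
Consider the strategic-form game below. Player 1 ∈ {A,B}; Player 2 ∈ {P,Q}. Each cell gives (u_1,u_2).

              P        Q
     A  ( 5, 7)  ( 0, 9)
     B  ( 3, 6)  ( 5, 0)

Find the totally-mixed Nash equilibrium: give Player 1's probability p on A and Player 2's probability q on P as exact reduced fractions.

P1 mixes 3/4 on A; P2 mixes 5/7 on P

P1 indiff ⇒ q·5+(1-q)·0 = q·3+(1-q)·5 ⇒ q(2) = (1-q)(5) ⇒ q = 5/7
P2 indiff ⇒ p·7+(1-p)·6 = p·9+(1-p)·0 ⇒ p(-2) = (1-p)(-6) ⇒ p = 3/4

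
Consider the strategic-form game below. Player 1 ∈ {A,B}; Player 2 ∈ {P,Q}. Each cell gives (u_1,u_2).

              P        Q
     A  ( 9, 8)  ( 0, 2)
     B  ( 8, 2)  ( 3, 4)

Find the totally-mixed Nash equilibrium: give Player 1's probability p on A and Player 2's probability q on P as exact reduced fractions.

P1 indiff ⇒ q·9+(1-q)·0 = q·8+(1-q)·3 ⇒ q(1) = (1-q)(3) ⇒ q = 3/4
P2 indiff ⇒ p·8+(1-p)·2 = p·2+(1-p)·4 ⇒ p(6) = (1-p)(2) ⇒ p = 1/4

P1 mixes 1/4 on A; P2 mixes 3/4 on P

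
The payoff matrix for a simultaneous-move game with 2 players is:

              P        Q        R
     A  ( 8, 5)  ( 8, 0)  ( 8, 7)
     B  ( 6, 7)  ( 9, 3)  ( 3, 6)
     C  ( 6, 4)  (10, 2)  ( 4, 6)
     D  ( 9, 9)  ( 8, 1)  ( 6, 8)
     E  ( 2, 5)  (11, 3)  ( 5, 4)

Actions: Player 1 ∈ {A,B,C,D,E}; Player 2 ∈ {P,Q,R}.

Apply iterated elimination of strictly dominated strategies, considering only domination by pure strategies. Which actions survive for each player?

P2 drop Q (P beats it: A:5>0 B:7>3 C:4>2 D:9>1 E:5>3)
P1 drop B (A beats it: P:8>6 R:8>3)
P1 drop C (A beats it: P:8>6 R:8>4)
P1 drop E (A beats it: P:8>2 R:8>5)
P1→{A,D} P2→{P,R}

Remaining: P1:{A,D} P2:{P,R}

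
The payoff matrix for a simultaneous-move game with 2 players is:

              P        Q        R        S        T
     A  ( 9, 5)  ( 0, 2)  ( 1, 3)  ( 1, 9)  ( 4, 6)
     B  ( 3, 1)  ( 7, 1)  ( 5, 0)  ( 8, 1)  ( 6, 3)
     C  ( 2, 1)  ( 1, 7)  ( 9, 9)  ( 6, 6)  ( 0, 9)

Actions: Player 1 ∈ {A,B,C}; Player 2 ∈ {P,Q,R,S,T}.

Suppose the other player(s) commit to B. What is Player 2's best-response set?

u_2(P vs B) = 1
u_2(Q vs B) = 1
u_2(R vs B) = 0
u_2(S vs B) = 1
u_2(T vs B) = 3
max payoff 3 at {T}

argmax u_2 = {T}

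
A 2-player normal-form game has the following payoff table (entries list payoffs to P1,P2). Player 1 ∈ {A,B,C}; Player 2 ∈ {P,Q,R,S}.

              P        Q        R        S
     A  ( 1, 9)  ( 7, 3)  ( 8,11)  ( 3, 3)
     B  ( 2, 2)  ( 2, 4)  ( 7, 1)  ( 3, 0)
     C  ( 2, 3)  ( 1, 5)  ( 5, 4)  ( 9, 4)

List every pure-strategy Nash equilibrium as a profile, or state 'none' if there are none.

(A,P): not NE [P1→C gives 2>1; P2→R gives 11>9]
(A,Q): not NE [P2→R gives 11>3]
(A,R): NE
(A,S): not NE [P1→C gives 9>3; P2→R gives 11>3]
(B,P): not NE [P2→Q gives 4>2]
(B,Q): not NE [P1→A gives 7>2]
(B,R): not NE [P1→A gives 8>7; P2→Q gives 4>1]
(B,S): not NE [P1→C gives 9>3; P2→Q gives 4>0]
(C,P): not NE [P2→Q gives 5>3]
(C,Q): not NE [P1→A gives 7>1]
(C,R): not NE [P1→A gives 8>5; P2→Q gives 5>4]
(C,S): not NE [P2→Q gives 5>4]

PSNE = {(A,R)}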